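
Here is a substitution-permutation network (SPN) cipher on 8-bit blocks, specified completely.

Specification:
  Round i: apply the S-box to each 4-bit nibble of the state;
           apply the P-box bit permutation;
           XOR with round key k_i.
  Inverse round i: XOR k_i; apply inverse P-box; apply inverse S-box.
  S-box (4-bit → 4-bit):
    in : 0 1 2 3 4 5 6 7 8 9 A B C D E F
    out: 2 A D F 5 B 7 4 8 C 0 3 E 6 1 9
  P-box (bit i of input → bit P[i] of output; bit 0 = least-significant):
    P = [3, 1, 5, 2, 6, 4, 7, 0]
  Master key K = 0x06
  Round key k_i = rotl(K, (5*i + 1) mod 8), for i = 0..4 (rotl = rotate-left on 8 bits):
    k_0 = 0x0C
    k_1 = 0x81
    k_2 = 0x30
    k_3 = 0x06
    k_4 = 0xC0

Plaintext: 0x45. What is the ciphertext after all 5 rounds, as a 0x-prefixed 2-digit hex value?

s_0 = plaintext = 0x45
s_1 = Round(s_0, k_0) = 0xC2
s_2 = Round(s_1, k_1) = 0x3C
s_3 = Round(s_2, k_2) = 0xC7
s_4 = Round(s_3, k_3) = 0xB7
s_5 = Round(s_4, k_4) = 0xB0

0xB0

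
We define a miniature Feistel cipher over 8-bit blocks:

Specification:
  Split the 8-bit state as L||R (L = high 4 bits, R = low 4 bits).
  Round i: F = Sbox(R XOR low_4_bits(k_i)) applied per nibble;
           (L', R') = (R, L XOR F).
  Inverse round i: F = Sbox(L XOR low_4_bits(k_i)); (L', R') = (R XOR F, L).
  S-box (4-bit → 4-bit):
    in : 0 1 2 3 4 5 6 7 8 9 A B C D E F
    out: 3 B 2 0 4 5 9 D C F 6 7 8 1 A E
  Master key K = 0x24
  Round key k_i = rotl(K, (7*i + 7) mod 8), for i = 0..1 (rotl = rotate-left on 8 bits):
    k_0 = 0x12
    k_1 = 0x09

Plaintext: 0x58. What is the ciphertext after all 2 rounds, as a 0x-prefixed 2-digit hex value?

s_0 = plaintext = 0x58
s_1 = Round(s_0, k_0) = 0x83
s_2 = Round(s_1, k_1) = 0x3E

0x3E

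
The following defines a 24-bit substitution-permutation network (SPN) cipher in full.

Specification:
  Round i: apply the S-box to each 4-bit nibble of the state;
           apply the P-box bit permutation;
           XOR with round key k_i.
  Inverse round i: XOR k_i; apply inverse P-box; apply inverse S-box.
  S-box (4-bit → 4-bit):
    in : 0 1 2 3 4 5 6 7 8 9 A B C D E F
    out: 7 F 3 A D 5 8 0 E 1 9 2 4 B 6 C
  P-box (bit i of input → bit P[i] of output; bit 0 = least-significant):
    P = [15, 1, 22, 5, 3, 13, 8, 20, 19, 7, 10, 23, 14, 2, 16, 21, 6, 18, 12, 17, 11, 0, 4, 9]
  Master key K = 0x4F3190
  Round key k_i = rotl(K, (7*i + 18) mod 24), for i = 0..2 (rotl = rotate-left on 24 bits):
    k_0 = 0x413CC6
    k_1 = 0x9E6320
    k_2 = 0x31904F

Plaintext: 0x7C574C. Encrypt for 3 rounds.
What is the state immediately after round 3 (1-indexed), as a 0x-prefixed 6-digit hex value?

0xA595AD

s_0 = plaintext = 0x7C574C
s_1 = Round(s_0, k_0) = 0x106DCE
s_2 = Round(s_1, k_1) = 0x7278F3
s_3 = Round(s_2, k_2) = 0xA595AD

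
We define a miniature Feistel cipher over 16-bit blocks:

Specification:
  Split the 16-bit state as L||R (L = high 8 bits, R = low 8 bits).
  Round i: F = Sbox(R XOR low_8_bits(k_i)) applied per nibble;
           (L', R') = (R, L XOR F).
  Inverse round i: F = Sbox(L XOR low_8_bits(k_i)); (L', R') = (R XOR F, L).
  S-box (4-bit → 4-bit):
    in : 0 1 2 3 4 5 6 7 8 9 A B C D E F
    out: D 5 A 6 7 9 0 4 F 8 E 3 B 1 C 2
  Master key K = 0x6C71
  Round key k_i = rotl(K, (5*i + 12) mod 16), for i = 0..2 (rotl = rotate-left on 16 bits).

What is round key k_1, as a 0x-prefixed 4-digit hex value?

0xD8E2

K = 0x6C71
k_0 = rotl(K, (5*0+12) mod 16) = rotl(K, 12) = 0x16C7
k_1 = rotl(K, (5*1+12) mod 16) = rotl(K, 1) = 0xD8E2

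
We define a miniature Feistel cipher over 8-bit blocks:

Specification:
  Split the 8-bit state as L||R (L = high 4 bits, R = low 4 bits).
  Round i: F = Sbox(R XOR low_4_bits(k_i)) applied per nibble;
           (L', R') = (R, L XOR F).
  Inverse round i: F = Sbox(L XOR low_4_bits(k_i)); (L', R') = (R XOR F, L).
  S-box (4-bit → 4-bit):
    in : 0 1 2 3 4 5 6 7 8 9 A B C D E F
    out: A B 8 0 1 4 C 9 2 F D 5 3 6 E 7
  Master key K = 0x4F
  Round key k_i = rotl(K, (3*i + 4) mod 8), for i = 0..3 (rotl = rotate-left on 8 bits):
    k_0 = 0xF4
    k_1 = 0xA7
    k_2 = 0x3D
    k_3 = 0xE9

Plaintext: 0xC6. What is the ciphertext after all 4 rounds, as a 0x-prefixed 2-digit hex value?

s_0 = plaintext = 0xC6
s_1 = Round(s_0, k_0) = 0x64
s_2 = Round(s_1, k_1) = 0x46
s_3 = Round(s_2, k_2) = 0x61
s_4 = Round(s_3, k_3) = 0x14

0x14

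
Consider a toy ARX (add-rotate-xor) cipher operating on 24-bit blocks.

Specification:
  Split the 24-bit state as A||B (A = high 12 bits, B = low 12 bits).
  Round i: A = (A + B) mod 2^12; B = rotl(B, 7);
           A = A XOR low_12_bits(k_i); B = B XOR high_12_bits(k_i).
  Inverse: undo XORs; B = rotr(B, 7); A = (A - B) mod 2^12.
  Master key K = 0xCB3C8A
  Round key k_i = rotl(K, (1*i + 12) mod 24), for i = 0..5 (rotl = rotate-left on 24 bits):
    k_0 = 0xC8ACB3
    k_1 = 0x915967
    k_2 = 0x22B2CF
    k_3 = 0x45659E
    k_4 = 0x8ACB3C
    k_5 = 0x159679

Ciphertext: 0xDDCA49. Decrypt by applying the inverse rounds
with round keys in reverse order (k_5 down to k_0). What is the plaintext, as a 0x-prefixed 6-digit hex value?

s_0 = ciphertext = 0xDDCA49
s_1 = InvRound(s_0, k_5) = 0x98F216
s_2 = InvRound(s_1, k_4) = 0xB5E755
s_3 = InvRound(s_2, k_3) = 0xE5A066
s_4 = InvRound(s_3, k_2) = 0x2F19A4
s_5 = InvRound(s_4, k_1) = 0x575621
s_6 = InvRound(s_5, k_0) = 0x451575

0x451575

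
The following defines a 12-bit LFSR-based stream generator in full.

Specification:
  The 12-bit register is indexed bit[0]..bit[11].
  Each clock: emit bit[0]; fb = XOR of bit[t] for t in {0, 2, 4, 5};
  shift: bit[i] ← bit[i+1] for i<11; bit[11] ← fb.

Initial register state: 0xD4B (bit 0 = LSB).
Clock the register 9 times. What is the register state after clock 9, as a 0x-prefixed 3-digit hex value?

0x13E

reg_0 = 0xD4B
clock 1: out=1, reg = 0xEA5
clock 2: out=1, reg = 0xF52
clock 3: out=0, reg = 0xFA9
clock 4: out=1, reg = 0x7D4
clock 5: out=0, reg = 0x3EA
clock 6: out=0, reg = 0x9F5
clock 7: out=1, reg = 0x4FA
clock 8: out=0, reg = 0x27D
clock 9: out=1, reg = 0x13E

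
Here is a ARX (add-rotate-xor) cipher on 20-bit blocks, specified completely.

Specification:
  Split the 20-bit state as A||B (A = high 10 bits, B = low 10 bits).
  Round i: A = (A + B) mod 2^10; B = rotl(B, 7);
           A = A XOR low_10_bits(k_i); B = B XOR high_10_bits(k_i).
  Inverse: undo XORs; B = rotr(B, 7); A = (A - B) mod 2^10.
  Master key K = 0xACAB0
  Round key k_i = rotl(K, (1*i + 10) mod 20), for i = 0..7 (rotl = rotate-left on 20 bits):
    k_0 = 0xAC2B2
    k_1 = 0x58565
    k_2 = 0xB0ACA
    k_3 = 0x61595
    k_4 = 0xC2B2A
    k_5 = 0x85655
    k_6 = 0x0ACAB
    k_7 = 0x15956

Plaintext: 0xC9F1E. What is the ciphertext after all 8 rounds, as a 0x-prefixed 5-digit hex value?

s_0 = plaintext = 0xC9F1E
s_1 = Round(s_0, k_0) = 0x3DDD3
s_2 = Round(s_1, k_1) = 0xEBCDB
s_3 = Round(s_2, k_2) = 0x90359
s_4 = Round(s_3, k_3) = 0x0316E
s_5 = Round(s_4, k_4) = 0x94027
s_6 = Round(s_5, k_5) = 0x08991
s_7 = Round(s_6, k_6) = 0x46099
s_8 = Round(s_7, k_7) = 0x39CC5

0x39CC5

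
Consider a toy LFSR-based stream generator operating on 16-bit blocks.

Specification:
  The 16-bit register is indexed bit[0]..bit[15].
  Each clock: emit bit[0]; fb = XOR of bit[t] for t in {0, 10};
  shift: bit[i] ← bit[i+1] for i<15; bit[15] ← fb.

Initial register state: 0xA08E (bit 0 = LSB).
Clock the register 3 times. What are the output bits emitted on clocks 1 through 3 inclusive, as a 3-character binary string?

reg_0 = 0xA08E
clock 1: out=0, reg = 0x5047
clock 2: out=1, reg = 0xA823
clock 3: out=1, reg = 0xD411

011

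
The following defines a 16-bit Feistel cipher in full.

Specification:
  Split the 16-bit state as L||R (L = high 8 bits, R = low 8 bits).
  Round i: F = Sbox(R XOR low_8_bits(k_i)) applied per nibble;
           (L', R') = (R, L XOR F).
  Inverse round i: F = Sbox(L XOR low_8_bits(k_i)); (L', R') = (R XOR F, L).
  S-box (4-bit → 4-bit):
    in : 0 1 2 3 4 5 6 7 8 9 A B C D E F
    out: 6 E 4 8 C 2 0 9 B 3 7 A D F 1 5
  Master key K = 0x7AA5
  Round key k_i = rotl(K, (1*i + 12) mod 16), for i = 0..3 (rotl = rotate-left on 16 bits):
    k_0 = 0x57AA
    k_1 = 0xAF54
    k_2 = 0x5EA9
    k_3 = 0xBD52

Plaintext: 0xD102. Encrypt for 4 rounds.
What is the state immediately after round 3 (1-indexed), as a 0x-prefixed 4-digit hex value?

s_0 = plaintext = 0xD102
s_1 = Round(s_0, k_0) = 0x02AA
s_2 = Round(s_1, k_1) = 0xAA53
s_3 = Round(s_2, k_2) = 0x53FD
s_4 = Round(s_3, k_3) = 0xFD26

0x53FD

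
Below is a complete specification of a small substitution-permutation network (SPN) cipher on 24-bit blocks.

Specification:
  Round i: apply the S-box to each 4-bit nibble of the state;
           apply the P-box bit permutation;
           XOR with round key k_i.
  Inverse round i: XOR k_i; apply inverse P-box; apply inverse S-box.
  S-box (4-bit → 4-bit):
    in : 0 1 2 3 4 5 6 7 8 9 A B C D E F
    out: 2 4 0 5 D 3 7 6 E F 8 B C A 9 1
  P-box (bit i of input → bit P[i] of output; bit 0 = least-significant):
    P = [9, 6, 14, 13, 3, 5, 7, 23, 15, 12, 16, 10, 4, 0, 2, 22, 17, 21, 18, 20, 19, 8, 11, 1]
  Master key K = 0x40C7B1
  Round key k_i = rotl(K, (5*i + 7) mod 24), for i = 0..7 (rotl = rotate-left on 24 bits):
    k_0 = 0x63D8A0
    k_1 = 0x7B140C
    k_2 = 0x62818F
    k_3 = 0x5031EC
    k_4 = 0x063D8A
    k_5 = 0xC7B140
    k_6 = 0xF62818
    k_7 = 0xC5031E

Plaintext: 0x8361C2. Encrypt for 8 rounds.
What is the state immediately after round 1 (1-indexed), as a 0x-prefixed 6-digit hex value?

0xE4D137

s_0 = plaintext = 0x8361C2
s_1 = Round(s_0, k_0) = 0xE4D137
s_2 = Round(s_1, k_1) = 0x2454C7
s_3 = Round(s_2, k_2) = 0xF5455E
s_4 = Round(s_3, k_3) = 0x3A83D0
s_5 = Round(s_4, k_4) = 0xDFB5EF
s_6 = Round(s_5, k_5) = 0x05225B
s_7 = Round(s_6, k_6) = 0xD40B70
s_8 = Round(s_7, k_7) = 0xD396FD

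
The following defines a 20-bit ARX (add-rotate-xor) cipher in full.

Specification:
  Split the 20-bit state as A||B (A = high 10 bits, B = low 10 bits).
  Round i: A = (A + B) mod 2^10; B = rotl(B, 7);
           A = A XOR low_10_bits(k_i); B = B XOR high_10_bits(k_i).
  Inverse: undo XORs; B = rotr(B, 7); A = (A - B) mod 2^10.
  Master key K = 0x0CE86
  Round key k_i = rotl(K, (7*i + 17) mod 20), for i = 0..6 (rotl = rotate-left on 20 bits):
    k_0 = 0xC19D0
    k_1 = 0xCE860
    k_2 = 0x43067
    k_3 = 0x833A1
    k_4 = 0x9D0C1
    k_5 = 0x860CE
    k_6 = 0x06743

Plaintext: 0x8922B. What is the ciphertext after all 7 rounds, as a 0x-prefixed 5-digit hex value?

0xC8B1E

s_0 = plaintext = 0x8922B
s_1 = Round(s_0, k_0) = 0x67EC3
s_2 = Round(s_1, k_1) = 0x00AE2
s_3 = Round(s_2, k_2) = 0xA0C50
s_4 = Round(s_3, k_3) = 0x5CA06
s_5 = Round(s_4, k_4) = 0xEE534
s_6 = Round(s_5, k_5) = 0x08C3E
s_7 = Round(s_6, k_6) = 0xC8B1E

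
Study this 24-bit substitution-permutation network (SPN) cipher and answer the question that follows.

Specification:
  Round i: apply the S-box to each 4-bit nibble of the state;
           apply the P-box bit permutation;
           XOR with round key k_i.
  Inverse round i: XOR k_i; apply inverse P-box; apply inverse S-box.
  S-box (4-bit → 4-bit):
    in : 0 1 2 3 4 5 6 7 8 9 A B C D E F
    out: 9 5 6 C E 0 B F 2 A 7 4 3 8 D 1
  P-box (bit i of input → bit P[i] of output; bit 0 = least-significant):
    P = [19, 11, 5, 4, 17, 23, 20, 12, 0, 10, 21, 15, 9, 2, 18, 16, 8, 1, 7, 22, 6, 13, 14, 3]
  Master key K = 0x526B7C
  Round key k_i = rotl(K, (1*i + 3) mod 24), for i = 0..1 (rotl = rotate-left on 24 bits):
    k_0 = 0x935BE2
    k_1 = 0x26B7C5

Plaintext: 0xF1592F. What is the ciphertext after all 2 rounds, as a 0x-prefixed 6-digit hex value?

0x973F2C

s_0 = plaintext = 0xF1592F
s_1 = Round(s_0, k_0) = 0x0BDE22
s_2 = Round(s_1, k_1) = 0x973F2C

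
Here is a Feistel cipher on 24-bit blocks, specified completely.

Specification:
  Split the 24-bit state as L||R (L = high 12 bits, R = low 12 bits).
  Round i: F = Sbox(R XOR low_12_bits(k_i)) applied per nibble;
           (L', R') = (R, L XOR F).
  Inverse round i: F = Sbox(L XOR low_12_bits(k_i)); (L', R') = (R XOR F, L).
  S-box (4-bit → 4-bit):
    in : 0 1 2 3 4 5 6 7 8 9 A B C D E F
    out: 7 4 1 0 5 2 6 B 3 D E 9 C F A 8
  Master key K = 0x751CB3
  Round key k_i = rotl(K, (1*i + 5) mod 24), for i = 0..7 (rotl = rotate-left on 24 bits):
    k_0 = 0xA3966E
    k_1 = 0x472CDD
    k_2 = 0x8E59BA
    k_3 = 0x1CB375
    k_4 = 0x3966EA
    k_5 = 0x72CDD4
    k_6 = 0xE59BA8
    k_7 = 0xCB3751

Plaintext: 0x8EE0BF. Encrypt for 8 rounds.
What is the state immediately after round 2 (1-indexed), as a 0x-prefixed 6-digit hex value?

s_0 = plaintext = 0x8EE0BF
s_1 = Round(s_0, k_0) = 0x0BFE1A
s_2 = Round(s_1, k_1) = 0xE1A174
s_3 = Round(s_2, k_2) = 0x174DD0
s_4 = Round(s_3, k_3) = 0xDD0B96
s_5 = Round(s_4, k_4) = 0xB9626C
s_6 = Round(s_5, k_5) = 0x26C305
s_7 = Round(s_6, k_6) = 0x305183
s_8 = Round(s_7, k_7) = 0x1835F4

0xE1A174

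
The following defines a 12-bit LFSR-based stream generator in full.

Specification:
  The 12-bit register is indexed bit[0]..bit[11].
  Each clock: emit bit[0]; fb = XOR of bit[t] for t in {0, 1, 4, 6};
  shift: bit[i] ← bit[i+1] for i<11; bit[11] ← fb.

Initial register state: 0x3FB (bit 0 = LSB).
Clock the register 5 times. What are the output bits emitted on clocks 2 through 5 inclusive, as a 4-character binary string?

1011

reg_0 = 0x3FB
clock 1: out=1, reg = 0x1FD
clock 2: out=1, reg = 0x8FE
clock 3: out=0, reg = 0xC7F
clock 4: out=1, reg = 0x63F
clock 5: out=1, reg = 0xB1F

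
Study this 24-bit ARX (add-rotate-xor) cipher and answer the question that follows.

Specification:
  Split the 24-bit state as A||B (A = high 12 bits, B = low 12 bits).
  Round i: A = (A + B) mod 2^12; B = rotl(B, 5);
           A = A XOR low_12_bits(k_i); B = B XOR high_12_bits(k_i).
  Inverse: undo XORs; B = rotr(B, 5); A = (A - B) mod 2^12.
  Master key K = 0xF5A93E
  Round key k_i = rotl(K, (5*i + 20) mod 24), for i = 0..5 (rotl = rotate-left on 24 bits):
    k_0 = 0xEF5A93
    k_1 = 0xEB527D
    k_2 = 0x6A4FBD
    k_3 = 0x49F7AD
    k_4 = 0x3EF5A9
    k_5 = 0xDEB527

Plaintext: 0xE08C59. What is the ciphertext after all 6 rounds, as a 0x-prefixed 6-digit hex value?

s_0 = plaintext = 0xE08C59
s_1 = Round(s_0, k_0) = 0x0F25CD
s_2 = Round(s_1, k_1) = 0x4C271E
s_3 = Round(s_2, k_2) = 0x45D56A
s_4 = Round(s_3, k_3) = 0xE6A9D5
s_5 = Round(s_4, k_4) = 0xD9695C
s_6 = Round(s_5, k_5) = 0x3D5679

0x3D5679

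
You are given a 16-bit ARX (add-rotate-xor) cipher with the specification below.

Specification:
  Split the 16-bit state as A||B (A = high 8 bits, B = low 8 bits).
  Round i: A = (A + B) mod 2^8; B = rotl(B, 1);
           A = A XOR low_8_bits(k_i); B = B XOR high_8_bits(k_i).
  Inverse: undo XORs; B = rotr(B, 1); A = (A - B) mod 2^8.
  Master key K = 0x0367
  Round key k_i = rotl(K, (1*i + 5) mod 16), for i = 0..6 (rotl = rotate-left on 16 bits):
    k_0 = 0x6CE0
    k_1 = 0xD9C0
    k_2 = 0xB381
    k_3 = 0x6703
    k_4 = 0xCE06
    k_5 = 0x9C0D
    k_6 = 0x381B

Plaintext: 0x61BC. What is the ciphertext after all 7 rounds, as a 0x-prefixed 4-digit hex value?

s_0 = plaintext = 0x61BC
s_1 = Round(s_0, k_0) = 0xFD15
s_2 = Round(s_1, k_1) = 0xD2F3
s_3 = Round(s_2, k_2) = 0x4454
s_4 = Round(s_3, k_3) = 0x9BCF
s_5 = Round(s_4, k_4) = 0x6C51
s_6 = Round(s_5, k_5) = 0xB03E
s_7 = Round(s_6, k_6) = 0xF544

0xF544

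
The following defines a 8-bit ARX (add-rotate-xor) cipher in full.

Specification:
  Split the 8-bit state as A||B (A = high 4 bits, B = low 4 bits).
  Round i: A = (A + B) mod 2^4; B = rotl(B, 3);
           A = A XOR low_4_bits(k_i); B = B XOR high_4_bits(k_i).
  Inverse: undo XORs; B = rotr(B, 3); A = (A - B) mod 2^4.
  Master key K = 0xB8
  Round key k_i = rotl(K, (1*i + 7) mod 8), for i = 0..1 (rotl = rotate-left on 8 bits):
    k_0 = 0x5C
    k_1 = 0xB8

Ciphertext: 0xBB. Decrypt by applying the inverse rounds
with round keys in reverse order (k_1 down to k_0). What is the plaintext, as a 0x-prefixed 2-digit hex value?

0x5A

s_0 = ciphertext = 0xBB
s_1 = InvRound(s_0, k_1) = 0x30
s_2 = InvRound(s_1, k_0) = 0x5A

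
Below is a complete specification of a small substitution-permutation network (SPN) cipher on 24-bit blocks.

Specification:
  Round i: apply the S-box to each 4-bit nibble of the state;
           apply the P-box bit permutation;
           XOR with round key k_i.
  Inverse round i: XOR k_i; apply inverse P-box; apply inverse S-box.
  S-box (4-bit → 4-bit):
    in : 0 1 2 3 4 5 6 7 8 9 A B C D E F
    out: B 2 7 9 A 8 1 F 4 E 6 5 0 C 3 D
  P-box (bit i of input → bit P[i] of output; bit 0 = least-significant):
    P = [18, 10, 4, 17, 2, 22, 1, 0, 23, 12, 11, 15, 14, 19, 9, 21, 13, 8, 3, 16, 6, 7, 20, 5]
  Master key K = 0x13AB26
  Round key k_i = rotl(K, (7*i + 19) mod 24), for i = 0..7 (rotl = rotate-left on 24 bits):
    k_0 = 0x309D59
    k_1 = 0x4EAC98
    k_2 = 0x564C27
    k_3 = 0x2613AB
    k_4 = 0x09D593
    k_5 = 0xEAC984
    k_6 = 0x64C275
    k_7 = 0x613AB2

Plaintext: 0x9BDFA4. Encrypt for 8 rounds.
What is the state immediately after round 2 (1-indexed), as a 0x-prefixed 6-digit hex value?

0xE84D97

s_0 = plaintext = 0x9BDFA4
s_1 = Round(s_0, k_0) = 0xC233F3
s_2 = Round(s_1, k_1) = 0xE84D97
s_3 = Round(s_2, k_2) = 0x38C0FC
s_4 = Round(s_3, k_3) = 0xA683C4
s_5 = Round(s_4, k_4) = 0x9B7313
s_6 = Round(s_5, k_5) = 0x142B2C
s_7 = Round(s_6, k_6) = 0xAD89F3
s_8 = Round(s_7, k_7) = 0x76A03D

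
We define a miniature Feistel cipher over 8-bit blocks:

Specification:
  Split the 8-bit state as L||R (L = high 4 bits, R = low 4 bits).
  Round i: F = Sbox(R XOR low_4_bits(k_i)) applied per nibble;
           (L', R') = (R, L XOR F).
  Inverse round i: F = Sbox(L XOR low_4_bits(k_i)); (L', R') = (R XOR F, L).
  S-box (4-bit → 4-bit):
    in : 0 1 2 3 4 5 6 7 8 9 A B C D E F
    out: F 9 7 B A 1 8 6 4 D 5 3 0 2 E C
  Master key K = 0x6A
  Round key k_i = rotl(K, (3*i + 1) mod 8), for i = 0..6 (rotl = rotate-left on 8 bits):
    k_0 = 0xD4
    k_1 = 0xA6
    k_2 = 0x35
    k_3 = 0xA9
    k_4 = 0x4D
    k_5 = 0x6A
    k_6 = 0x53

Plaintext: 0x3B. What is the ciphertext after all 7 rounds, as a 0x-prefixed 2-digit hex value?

0xF9

s_0 = plaintext = 0x3B
s_1 = Round(s_0, k_0) = 0xBF
s_2 = Round(s_1, k_1) = 0xF6
s_3 = Round(s_2, k_2) = 0x64
s_4 = Round(s_3, k_3) = 0x44
s_5 = Round(s_4, k_4) = 0x49
s_6 = Round(s_5, k_5) = 0x9F
s_7 = Round(s_6, k_6) = 0xF9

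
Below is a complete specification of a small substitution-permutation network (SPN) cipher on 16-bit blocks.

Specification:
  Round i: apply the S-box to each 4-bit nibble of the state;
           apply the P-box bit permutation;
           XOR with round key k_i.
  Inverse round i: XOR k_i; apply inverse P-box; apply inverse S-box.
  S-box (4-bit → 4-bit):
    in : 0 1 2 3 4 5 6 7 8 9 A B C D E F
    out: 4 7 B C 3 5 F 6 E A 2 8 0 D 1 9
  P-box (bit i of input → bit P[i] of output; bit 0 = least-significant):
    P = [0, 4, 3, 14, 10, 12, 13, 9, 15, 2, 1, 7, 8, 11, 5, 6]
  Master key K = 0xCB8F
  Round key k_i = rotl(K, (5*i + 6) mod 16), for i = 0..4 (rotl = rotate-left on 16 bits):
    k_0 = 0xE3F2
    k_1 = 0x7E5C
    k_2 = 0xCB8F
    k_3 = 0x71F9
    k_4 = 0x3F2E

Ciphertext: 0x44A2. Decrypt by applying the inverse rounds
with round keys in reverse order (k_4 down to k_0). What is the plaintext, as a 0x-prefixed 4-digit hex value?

0x7887

s_0 = ciphertext = 0x44A2
s_1 = InvRound(s_0, k_4) = 0x4983
s_2 = InvRound(s_1, k_3) = 0x8077
s_3 = InvRound(s_2, k_2) = 0x6BB8
s_4 = InvRound(s_3, k_1) = 0xD94C
s_5 = InvRound(s_4, k_0) = 0x7887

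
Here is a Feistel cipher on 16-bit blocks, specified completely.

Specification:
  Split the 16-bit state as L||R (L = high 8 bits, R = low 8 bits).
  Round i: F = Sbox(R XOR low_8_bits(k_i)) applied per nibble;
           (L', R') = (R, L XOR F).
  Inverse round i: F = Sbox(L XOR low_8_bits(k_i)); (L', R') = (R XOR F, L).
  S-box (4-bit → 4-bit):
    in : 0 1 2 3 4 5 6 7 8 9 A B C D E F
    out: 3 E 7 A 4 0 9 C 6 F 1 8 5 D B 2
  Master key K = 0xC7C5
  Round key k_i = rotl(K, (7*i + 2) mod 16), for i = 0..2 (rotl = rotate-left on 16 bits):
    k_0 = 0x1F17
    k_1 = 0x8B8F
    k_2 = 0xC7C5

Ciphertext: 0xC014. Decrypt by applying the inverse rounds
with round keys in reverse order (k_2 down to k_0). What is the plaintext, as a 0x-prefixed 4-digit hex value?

s_0 = ciphertext = 0xC014
s_1 = InvRound(s_0, k_2) = 0x24C0
s_2 = InvRound(s_1, k_1) = 0xD824
s_3 = InvRound(s_2, k_0) = 0x76D8

0x76D8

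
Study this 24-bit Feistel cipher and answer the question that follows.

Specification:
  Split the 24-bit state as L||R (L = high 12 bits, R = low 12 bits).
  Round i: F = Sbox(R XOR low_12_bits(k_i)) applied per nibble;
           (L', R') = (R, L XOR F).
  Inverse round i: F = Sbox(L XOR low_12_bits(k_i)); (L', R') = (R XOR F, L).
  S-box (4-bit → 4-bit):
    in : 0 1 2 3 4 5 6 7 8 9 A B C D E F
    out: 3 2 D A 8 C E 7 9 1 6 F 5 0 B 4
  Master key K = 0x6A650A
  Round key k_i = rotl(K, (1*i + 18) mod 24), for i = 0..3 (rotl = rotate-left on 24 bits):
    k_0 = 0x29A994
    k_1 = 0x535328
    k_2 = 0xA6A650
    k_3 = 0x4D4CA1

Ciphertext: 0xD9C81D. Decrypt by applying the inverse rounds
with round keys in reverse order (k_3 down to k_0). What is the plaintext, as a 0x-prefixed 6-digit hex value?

0xD0E585

s_0 = ciphertext = 0xD9C81D
s_1 = InvRound(s_0, k_3) = 0xABDD9C
s_2 = InvRound(s_1, k_2) = 0x82CABD
s_3 = InvRound(s_2, k_1) = 0x58582C
s_4 = InvRound(s_3, k_0) = 0xD0E585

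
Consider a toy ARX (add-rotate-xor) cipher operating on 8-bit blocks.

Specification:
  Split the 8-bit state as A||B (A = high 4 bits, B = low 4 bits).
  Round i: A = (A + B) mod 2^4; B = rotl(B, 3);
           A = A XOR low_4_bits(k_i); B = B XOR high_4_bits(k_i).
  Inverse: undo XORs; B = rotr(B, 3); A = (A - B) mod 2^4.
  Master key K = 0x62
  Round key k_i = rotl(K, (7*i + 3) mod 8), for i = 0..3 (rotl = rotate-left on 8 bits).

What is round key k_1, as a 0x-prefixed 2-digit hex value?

K = 0x62
k_0 = rotl(K, (7*0+3) mod 8) = rotl(K, 3) = 0x13
k_1 = rotl(K, (7*1+3) mod 8) = rotl(K, 2) = 0x89

0x89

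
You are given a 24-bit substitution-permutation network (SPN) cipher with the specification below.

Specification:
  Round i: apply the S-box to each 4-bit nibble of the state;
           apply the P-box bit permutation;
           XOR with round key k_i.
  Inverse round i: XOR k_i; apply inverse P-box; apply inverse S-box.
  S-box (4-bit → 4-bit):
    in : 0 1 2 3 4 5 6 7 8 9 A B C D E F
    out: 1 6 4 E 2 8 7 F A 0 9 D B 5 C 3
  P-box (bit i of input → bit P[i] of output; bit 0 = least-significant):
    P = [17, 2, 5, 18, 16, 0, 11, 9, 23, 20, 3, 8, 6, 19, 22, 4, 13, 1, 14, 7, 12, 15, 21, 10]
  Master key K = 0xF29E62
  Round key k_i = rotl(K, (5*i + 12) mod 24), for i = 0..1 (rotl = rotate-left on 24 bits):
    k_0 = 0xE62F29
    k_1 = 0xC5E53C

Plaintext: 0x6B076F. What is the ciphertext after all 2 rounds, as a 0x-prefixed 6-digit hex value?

s_0 = plaintext = 0x6B076F
s_1 = Round(s_0, k_0) = 0x55D6E4
s_2 = Round(s_1, k_1) = 0x15EBF0

0x15EBF0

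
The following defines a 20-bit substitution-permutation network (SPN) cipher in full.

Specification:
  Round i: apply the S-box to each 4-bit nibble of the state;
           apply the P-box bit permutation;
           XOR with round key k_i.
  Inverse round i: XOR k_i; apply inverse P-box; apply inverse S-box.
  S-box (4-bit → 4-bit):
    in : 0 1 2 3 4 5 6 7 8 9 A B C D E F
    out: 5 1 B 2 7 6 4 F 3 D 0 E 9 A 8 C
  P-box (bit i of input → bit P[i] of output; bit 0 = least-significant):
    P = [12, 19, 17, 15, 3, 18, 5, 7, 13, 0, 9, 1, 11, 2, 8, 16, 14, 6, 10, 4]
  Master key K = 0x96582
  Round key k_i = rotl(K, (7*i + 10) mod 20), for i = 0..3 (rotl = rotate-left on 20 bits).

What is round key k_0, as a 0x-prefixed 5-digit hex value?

K = 0x96582
k_0 = rotl(K, (7*0+10) mod 20) = rotl(K, 10) = 0x60A59

0x60A59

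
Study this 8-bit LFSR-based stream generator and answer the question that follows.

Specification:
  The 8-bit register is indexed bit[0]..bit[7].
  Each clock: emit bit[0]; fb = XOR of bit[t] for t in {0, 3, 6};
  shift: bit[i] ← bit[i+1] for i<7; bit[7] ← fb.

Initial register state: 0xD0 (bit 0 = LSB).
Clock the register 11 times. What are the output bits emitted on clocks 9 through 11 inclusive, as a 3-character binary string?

reg_0 = 0xD0
clock 1: out=0, reg = 0xE8
clock 2: out=0, reg = 0x74
clock 3: out=0, reg = 0xBA
clock 4: out=0, reg = 0xDD
clock 5: out=1, reg = 0xEE
clock 6: out=0, reg = 0x77
clock 7: out=1, reg = 0x3B
clock 8: out=1, reg = 0x1D
clock 9: out=1, reg = 0x0E
clock 10: out=0, reg = 0x87
clock 11: out=1, reg = 0xC3

101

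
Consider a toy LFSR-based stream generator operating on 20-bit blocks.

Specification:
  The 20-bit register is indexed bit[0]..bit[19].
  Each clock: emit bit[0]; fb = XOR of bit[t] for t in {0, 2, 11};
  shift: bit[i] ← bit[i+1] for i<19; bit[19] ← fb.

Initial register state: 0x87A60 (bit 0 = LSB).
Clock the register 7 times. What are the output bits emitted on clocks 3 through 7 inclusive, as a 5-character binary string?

00011

reg_0 = 0x87A60
clock 1: out=0, reg = 0xC3D30
clock 2: out=0, reg = 0xE1E98
clock 3: out=0, reg = 0xF0F4C
clock 4: out=0, reg = 0x787A6
clock 5: out=0, reg = 0xBC3D3
clock 6: out=1, reg = 0xDE1E9
clock 7: out=1, reg = 0xEF0F4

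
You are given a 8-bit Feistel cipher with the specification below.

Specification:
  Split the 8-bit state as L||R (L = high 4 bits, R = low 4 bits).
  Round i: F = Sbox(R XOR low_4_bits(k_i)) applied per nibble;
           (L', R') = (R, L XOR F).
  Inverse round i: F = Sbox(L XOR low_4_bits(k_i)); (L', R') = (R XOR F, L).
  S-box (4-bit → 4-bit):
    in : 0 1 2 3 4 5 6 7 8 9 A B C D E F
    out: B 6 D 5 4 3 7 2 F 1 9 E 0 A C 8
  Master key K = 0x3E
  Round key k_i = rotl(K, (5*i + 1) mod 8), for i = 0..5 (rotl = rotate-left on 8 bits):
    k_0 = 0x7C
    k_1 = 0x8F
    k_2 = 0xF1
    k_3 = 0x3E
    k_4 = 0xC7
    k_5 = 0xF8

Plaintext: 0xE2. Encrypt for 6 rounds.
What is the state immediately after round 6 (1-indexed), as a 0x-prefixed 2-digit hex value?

0x0D

s_0 = plaintext = 0xE2
s_1 = Round(s_0, k_0) = 0x22
s_2 = Round(s_1, k_1) = 0x28
s_3 = Round(s_2, k_2) = 0x83
s_4 = Round(s_3, k_3) = 0x32
s_5 = Round(s_4, k_4) = 0x20
s_6 = Round(s_5, k_5) = 0x0D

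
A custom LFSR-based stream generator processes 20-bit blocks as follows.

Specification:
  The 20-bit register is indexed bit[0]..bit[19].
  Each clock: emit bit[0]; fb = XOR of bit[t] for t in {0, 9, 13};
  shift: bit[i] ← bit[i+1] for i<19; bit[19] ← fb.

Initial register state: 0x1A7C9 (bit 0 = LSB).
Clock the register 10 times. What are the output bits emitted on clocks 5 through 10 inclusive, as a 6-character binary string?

001111

reg_0 = 0x1A7C9
clock 1: out=1, reg = 0x8D3E4
clock 2: out=0, reg = 0xC69F2
clock 3: out=0, reg = 0xE34F9
clock 4: out=1, reg = 0x71A7C
clock 5: out=0, reg = 0xB8D3E
clock 6: out=0, reg = 0x5C69F
clock 7: out=1, reg = 0x2E34F
clock 8: out=1, reg = 0x971A7
clock 9: out=1, reg = 0x4B8D3
clock 10: out=1, reg = 0x25C69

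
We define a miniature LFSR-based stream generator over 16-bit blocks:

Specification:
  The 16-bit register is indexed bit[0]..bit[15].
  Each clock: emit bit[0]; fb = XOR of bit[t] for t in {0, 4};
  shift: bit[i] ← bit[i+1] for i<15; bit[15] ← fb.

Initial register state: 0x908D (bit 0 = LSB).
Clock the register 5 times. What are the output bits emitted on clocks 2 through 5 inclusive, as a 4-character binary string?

reg_0 = 0x908D
clock 1: out=1, reg = 0xC846
clock 2: out=0, reg = 0x6423
clock 3: out=1, reg = 0xB211
clock 4: out=1, reg = 0x5908
clock 5: out=0, reg = 0x2C84

0110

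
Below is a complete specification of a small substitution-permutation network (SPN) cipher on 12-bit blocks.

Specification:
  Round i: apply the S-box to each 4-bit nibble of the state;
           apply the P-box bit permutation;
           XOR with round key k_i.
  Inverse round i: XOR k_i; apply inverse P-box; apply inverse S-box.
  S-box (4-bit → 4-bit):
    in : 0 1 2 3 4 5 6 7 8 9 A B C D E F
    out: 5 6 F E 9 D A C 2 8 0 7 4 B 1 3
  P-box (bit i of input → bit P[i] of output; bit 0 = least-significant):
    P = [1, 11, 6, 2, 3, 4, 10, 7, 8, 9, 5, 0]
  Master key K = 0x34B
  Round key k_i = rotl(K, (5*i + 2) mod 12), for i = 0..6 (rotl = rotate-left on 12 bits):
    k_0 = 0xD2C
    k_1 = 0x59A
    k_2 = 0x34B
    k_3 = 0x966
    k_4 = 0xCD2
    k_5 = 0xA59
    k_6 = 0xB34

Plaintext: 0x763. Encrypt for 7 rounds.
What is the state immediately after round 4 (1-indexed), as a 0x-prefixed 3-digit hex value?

s_0 = plaintext = 0x763
s_1 = Round(s_0, k_0) = 0x5D9
s_2 = Round(s_1, k_1) = 0x427
s_3 = Round(s_2, k_2) = 0x696
s_4 = Round(s_3, k_3) = 0x3E3
s_5 = Round(s_4, k_4) = 0x6BF
s_6 = Round(s_5, k_5) = 0x442
s_7 = Round(s_6, k_6) = 0x2FB

0x3E3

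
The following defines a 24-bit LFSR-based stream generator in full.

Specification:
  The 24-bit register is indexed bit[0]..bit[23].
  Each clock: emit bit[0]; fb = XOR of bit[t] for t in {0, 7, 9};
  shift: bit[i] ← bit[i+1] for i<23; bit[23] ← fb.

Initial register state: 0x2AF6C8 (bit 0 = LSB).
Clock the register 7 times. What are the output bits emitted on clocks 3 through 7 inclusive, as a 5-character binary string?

reg_0 = 0x2AF6C8
clock 1: out=0, reg = 0x157B64
clock 2: out=0, reg = 0x8ABDB2
clock 3: out=0, reg = 0xC55ED9
clock 4: out=1, reg = 0xE2AF6C
clock 5: out=0, reg = 0xF157B6
clock 6: out=0, reg = 0x78ABDB
clock 7: out=1, reg = 0xBC55ED

01001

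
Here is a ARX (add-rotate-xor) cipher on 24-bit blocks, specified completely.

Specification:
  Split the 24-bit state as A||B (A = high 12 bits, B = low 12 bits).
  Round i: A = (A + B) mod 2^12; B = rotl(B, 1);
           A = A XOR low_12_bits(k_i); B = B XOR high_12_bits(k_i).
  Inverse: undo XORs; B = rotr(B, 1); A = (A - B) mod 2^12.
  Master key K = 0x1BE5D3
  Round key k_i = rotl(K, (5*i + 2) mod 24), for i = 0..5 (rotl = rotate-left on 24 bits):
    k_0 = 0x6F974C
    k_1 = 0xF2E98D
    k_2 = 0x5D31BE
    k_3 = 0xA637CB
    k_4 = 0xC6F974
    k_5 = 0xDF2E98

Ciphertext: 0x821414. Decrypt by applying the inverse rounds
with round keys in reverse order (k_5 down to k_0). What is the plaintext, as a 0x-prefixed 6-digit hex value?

0xE7FBEF

s_0 = ciphertext = 0x821414
s_1 = InvRound(s_0, k_5) = 0x1C64F3
s_2 = InvRound(s_1, k_4) = 0x46444E
s_3 = InvRound(s_2, k_3) = 0x499F16
s_4 = InvRound(s_3, k_2) = 0x7C5D62
s_5 = InvRound(s_4, k_1) = 0xD22126
s_6 = InvRound(s_5, k_0) = 0xE7FBEF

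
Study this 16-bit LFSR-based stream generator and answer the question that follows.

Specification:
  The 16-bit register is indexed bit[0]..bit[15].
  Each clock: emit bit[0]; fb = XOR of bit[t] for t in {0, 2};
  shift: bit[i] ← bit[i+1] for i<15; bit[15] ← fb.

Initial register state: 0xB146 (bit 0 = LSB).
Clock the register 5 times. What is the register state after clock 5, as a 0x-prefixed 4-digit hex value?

0xBD8A

reg_0 = 0xB146
clock 1: out=0, reg = 0xD8A3
clock 2: out=1, reg = 0xEC51
clock 3: out=1, reg = 0xF628
clock 4: out=0, reg = 0x7B14
clock 5: out=0, reg = 0xBD8A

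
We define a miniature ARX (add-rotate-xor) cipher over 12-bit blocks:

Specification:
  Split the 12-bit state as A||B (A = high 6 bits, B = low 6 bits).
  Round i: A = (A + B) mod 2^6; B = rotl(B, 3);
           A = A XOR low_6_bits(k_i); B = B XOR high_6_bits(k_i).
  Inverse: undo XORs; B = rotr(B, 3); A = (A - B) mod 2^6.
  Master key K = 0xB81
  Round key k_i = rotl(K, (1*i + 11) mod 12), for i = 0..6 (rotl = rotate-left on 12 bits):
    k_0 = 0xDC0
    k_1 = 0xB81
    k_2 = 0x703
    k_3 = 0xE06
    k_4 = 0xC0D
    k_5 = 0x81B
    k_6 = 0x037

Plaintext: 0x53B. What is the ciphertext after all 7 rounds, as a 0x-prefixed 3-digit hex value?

s_0 = plaintext = 0x53B
s_1 = Round(s_0, k_0) = 0x3E8
s_2 = Round(s_1, k_1) = 0xDAB
s_3 = Round(s_2, k_2) = 0x881
s_4 = Round(s_3, k_3) = 0x970
s_5 = Round(s_4, k_4) = 0x636
s_6 = Round(s_5, k_5) = 0x556
s_7 = Round(s_6, k_6) = 0x732

0x732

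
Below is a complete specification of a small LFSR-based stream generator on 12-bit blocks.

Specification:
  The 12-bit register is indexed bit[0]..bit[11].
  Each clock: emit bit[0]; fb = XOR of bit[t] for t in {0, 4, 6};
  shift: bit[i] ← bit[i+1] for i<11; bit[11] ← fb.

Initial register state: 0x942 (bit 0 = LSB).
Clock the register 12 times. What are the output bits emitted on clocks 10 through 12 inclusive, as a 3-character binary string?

001

reg_0 = 0x942
clock 1: out=0, reg = 0xCA1
clock 2: out=1, reg = 0xE50
clock 3: out=0, reg = 0x728
clock 4: out=0, reg = 0x394
clock 5: out=0, reg = 0x9CA
clock 6: out=0, reg = 0xCE5
clock 7: out=1, reg = 0x672
clock 8: out=0, reg = 0x339
clock 9: out=1, reg = 0x19C
clock 10: out=0, reg = 0x8CE
clock 11: out=0, reg = 0xC67
clock 12: out=1, reg = 0x633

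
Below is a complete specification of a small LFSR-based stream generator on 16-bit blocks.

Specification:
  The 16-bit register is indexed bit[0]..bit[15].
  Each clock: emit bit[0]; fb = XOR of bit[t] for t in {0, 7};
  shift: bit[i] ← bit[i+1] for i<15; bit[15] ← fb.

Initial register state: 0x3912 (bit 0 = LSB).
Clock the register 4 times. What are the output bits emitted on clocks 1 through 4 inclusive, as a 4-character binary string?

0100

reg_0 = 0x3912
clock 1: out=0, reg = 0x1C89
clock 2: out=1, reg = 0x0E44
clock 3: out=0, reg = 0x0722
clock 4: out=0, reg = 0x0391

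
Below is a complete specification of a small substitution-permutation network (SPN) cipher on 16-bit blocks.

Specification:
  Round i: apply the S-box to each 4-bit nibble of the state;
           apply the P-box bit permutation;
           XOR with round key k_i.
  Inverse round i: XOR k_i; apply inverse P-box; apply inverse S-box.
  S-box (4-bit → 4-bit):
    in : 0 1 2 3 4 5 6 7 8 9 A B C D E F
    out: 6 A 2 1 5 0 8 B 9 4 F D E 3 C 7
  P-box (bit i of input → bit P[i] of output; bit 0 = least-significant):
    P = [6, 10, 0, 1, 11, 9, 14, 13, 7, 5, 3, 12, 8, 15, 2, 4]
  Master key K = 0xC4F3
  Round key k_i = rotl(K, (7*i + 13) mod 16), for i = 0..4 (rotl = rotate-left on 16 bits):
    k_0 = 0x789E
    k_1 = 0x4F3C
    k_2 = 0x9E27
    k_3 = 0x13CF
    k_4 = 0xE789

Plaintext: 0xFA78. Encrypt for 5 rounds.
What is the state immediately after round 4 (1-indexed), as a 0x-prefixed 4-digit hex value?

0x3553

s_0 = plaintext = 0xFA78
s_1 = Round(s_0, k_0) = 0xC370
s_2 = Round(s_1, k_1) = 0xE1A9
s_3 = Round(s_2, k_2) = 0xE412
s_4 = Round(s_3, k_3) = 0x3553
s_5 = Round(s_4, k_4) = 0xE6C9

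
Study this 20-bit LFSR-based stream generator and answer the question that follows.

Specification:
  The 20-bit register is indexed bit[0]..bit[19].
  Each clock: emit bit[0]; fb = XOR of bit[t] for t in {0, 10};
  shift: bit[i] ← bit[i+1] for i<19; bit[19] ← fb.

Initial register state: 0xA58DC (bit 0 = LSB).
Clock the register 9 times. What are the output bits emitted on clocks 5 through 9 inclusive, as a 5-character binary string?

10110

reg_0 = 0xA58DC
clock 1: out=0, reg = 0x52C6E
clock 2: out=0, reg = 0xA9637
clock 3: out=1, reg = 0x54B1B
clock 4: out=1, reg = 0xAA58D
clock 5: out=1, reg = 0x552C6
clock 6: out=0, reg = 0x2A963
clock 7: out=1, reg = 0x954B1
clock 8: out=1, reg = 0x4AA58
clock 9: out=0, reg = 0x2552C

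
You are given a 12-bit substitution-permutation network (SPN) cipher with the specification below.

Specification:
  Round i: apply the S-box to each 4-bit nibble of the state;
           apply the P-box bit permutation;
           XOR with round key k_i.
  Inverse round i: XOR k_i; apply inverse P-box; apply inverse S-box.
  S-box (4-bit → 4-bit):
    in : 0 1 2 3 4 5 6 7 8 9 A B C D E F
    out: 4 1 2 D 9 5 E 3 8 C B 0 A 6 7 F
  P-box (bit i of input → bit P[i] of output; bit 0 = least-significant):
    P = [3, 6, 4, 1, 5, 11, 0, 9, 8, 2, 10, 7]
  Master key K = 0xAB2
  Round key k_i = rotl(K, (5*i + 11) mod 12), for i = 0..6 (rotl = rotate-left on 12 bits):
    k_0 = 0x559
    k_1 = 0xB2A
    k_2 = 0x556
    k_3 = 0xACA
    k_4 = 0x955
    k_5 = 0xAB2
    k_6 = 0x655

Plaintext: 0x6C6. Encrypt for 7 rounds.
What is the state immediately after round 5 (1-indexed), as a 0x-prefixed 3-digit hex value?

0xFE2

s_0 = plaintext = 0x6C6
s_1 = Round(s_0, k_0) = 0xB8F
s_2 = Round(s_1, k_1) = 0x970
s_3 = Round(s_2, k_2) = 0x9E6
s_4 = Round(s_3, k_3) = 0x639
s_5 = Round(s_4, k_4) = 0xFE2
s_6 = Round(s_5, k_5) = 0x757
s_7 = Round(s_6, k_6) = 0x738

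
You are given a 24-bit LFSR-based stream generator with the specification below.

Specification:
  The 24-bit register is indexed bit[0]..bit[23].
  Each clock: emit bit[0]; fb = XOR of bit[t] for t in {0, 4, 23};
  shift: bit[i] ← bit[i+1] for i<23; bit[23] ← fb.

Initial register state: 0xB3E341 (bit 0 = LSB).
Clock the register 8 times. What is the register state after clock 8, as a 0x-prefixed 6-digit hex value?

reg_0 = 0xB3E341
clock 1: out=1, reg = 0x59F1A0
clock 2: out=0, reg = 0x2CF8D0
clock 3: out=0, reg = 0x967C68
clock 4: out=0, reg = 0xCB3E34
clock 5: out=0, reg = 0x659F1A
clock 6: out=0, reg = 0xB2CF8D
clock 7: out=1, reg = 0x5967C6
clock 8: out=0, reg = 0x2CB3E3

0x2CB3E3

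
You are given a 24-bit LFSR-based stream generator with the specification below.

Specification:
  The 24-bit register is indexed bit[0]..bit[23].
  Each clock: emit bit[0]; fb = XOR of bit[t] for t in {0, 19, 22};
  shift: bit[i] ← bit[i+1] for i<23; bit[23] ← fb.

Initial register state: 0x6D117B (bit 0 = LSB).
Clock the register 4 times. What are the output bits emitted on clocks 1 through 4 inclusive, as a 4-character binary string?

1101

reg_0 = 0x6D117B
clock 1: out=1, reg = 0xB688BD
clock 2: out=1, reg = 0xDB445E
clock 3: out=0, reg = 0x6DA22F
clock 4: out=1, reg = 0xB6D117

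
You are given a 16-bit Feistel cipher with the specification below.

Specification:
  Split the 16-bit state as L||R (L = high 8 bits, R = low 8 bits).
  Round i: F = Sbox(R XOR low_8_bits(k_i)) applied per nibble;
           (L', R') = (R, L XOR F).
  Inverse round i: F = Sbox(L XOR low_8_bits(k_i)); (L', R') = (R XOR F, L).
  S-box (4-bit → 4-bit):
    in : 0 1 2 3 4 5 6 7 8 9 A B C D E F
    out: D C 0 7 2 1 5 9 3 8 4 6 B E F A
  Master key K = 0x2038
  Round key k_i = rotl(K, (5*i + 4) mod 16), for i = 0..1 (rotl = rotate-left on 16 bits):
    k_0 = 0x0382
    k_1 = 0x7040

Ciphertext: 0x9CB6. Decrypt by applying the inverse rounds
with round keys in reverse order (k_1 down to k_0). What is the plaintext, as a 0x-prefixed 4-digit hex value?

s_0 = ciphertext = 0x9CB6
s_1 = InvRound(s_0, k_1) = 0x5D9C
s_2 = InvRound(s_1, k_0) = 0x765D

0x765D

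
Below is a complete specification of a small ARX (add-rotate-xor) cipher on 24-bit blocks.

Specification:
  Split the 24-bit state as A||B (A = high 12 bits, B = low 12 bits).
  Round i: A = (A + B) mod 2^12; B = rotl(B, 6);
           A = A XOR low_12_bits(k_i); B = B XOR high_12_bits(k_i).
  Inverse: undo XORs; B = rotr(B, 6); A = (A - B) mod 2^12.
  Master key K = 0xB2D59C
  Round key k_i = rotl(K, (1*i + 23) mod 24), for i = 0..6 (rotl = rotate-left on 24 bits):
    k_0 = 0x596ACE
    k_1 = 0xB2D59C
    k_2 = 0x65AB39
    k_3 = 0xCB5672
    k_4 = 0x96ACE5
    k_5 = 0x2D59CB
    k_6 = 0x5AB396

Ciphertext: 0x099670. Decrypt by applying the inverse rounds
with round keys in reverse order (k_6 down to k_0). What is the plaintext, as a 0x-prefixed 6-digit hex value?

s_0 = ciphertext = 0x099670
s_1 = InvRound(s_0, k_6) = 0xC406CF
s_2 = InvRound(s_1, k_5) = 0xEFB690
s_3 = InvRound(s_2, k_4) = 0x35FEBF
s_4 = InvRound(s_3, k_3) = 0x2A5288
s_5 = InvRound(s_4, k_2) = 0x509493
s_6 = InvRound(s_5, k_1) = 0x0D7FBE
s_7 = InvRound(s_6, k_0) = 0xFF1A28

0xFF1A28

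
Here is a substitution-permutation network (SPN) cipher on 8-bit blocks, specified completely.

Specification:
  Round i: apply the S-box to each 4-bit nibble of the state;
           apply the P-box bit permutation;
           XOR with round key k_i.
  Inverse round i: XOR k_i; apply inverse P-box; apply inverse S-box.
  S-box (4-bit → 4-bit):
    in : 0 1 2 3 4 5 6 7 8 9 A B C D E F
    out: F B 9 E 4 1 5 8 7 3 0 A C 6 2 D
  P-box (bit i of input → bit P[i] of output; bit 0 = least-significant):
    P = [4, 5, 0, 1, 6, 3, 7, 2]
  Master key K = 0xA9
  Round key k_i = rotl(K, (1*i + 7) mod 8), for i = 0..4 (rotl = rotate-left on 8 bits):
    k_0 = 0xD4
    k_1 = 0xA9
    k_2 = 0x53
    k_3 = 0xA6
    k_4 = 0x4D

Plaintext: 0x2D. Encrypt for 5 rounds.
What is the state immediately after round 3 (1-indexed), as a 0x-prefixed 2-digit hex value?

s_0 = plaintext = 0x2D
s_1 = Round(s_0, k_0) = 0xB1
s_2 = Round(s_1, k_1) = 0x97
s_3 = Round(s_2, k_2) = 0x19
s_4 = Round(s_3, k_3) = 0xDA
s_5 = Round(s_4, k_4) = 0xC5

0x19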